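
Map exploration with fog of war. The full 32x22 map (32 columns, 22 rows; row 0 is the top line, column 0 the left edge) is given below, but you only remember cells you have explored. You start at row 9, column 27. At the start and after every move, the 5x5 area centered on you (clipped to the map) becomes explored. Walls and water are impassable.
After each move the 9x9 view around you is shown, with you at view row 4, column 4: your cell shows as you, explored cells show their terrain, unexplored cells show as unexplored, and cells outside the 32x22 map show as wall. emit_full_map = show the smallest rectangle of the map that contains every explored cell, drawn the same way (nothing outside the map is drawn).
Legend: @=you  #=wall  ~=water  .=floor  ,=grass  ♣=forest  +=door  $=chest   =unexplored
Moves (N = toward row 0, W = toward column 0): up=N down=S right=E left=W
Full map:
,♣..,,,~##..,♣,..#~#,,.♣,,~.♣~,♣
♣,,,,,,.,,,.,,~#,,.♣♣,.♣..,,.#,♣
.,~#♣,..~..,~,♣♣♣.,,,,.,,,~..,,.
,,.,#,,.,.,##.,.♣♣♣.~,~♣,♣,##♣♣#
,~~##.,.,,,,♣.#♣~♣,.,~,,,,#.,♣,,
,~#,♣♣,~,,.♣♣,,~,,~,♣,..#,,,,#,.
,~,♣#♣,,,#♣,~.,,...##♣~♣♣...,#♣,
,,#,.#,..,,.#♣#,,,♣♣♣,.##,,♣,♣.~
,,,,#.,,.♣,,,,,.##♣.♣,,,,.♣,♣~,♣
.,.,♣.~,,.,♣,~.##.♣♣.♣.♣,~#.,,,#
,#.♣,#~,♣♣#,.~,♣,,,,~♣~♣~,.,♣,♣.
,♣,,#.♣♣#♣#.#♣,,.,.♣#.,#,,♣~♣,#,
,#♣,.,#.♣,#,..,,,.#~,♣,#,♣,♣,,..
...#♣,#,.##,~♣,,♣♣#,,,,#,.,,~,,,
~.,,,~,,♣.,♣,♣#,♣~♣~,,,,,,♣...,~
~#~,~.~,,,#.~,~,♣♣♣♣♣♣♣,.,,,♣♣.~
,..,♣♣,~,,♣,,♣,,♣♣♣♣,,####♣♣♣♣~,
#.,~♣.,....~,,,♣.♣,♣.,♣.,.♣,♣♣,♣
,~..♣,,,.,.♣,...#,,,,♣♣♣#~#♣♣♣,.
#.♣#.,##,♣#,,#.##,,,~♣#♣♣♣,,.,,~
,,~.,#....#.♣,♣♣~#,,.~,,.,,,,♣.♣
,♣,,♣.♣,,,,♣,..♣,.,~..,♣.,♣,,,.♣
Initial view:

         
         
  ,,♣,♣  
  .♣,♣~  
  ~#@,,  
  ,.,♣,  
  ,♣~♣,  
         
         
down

         
  ,,♣,♣  
  .♣,♣~  
  ~#.,,  
  ,.@♣,  
  ,♣~♣,  
  ♣,♣,,  
         
         

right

        #
 ,,♣,♣  #
 .♣,♣~, #
 ~#.,,, #
 ,.,@,♣ #
 ,♣~♣,# #
 ♣,♣,,. #
        #
        #

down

 ,,♣,♣  #
 .♣,♣~, #
 ~#.,,, #
 ,.,♣,♣ #
 ,♣~@,# #
 ♣,♣,,. #
  ,,~,, #
        #
        #

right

,,♣,♣  ##
.♣,♣~, ##
~#.,,,###
,.,♣,♣.##
,♣~♣@#,##
♣,♣,,..##
 ,,~,,,##
       ##
       ##

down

.♣,♣~, ##
~#.,,,###
,.,♣,♣.##
,♣~♣,#,##
♣,♣,@..##
 ,,~,,,##
  ...,~##
       ##
       ##

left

 .♣,♣~, #
 ~#.,,,##
 ,.,♣,♣.#
 ,♣~♣,#,#
 ♣,♣@,..#
  ,,~,,,#
  ♣...,~#
        #
        #

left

  .♣,♣~, 
  ~#.,,,#
  ,.,♣,♣.
  ,♣~♣,#,
  ♣,@,,..
  .,,~,,,
  ,♣...,~
         
         

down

  ~#.,,,#
  ,.,♣,♣.
  ,♣~♣,#,
  ♣,♣,,..
  .,@~,,,
  ,♣...,~
  ,,,♣♣  
         
         

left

   ~#.,,,
   ,.,♣,♣
  ,,♣~♣,#
  ,♣,♣,,.
  ,.@,~,,
  ,,♣...,
  .,,,♣♣ 
         
         

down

   ,.,♣,♣
  ,,♣~♣,#
  ,♣,♣,,.
  ,.,,~,,
  ,,@...,
  .,,,♣♣ 
  ##♣♣♣  
         
         

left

    ,.,♣,
   ,,♣~♣,
  #,♣,♣,,
  #,.,,~,
  ,,@♣...
  ,.,,,♣♣
  ###♣♣♣ 
         
         

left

     ,.,♣
    ,,♣~♣
  ,#,♣,♣,
  ,#,.,,~
  ,,@,♣..
  ♣,.,,,♣
  ####♣♣♣
         
         

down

    ,,♣~♣
  ,#,♣,♣,
  ,#,.,,~
  ,,,,♣..
  ♣,@,,,♣
  ####♣♣♣
  ♣.,.♣  
         
         

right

   ,,♣~♣,
 ,#,♣,♣,,
 ,#,.,,~,
 ,,,,♣...
 ♣,.@,,♣♣
 ####♣♣♣ 
 ♣.,.♣,  
         
         

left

    ,,♣~♣
  ,#,♣,♣,
  ,#,.,,~
  ,,,,♣..
  ♣,@,,,♣
  ####♣♣♣
  ♣.,.♣, 
         
         

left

     ,,♣~
   ,#,♣,♣
  ,,#,.,,
  ,,,,,♣.
  ♣♣@.,,,
  ,####♣♣
  ,♣.,.♣,
         
         

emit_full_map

    ,,♣,♣  
    .♣,♣~, 
    ~#.,,,#
    ,.,♣,♣.
   ,,♣~♣,#,
 ,#,♣,♣,,..
,,#,.,,~,,,
,,,,,♣...,~
♣♣@.,,,♣♣  
,####♣♣♣   
,♣.,.♣,    

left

      ,,♣
    ,#,♣,
  ,,,#,.,
  ,,,,,,♣
  ♣♣@,.,,
  ,,####♣
  .,♣.,.♣
         
         

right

     ,,♣~
   ,#,♣,♣
 ,,,#,.,,
 ,,,,,,♣.
 ♣♣♣@.,,,
 ,,####♣♣
 .,♣.,.♣,
         
         

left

      ,,♣
    ,#,♣,
  ,,,#,.,
  ,,,,,,♣
  ♣♣@,.,,
  ,,####♣
  .,♣.,.♣
         
         

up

       ,.
      ,,♣
  ,♣,#,♣,
  ,,,#,.,
  ,,@,,,♣
  ♣♣♣,.,,
  ,,####♣
  .,♣.,.♣
         

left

        ,
       ,,
  ~,♣,#,♣
  ,,,,#,.
  ~,@,,,,
  ♣♣♣♣,.,
  ♣,,####
   .,♣.,.
         

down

       ,,
  ~,♣,#,♣
  ,,,,#,.
  ~,,,,,,
  ♣♣@♣,.,
  ♣,,####
  ♣.,♣.,.
         
         

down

  ~,♣,#,♣
  ,,,,#,.
  ~,,,,,,
  ♣♣♣♣,.,
  ♣,@####
  ♣.,♣.,.
  ,,♣♣♣  
         
         

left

   ~,♣,#,
   ,,,,#,
  ♣~,,,,,
  ♣♣♣♣♣,.
  ♣♣@,###
  ,♣.,♣.,
  ,,,♣♣♣ 
         
         

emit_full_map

       ,,♣,♣  
       .♣,♣~, 
       ~#.,,,#
       ,.,♣,♣.
      ,,♣~♣,#,
 ~,♣,#,♣,♣,,..
 ,,,,#,.,,~,,,
♣~,,,,,,♣...,~
♣♣♣♣♣,.,,,♣♣  
♣♣@,####♣♣♣   
,♣.,♣.,.♣,    
,,,♣♣♣        

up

        ,
   ~,♣,#,
  #,,,,#,
  ♣~,,,,,
  ♣♣@♣♣,.
  ♣♣,,###
  ,♣.,♣.,
  ,,,♣♣♣ 
         

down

   ~,♣,#,
  #,,,,#,
  ♣~,,,,,
  ♣♣♣♣♣,.
  ♣♣@,###
  ,♣.,♣.,
  ,,,♣♣♣ 
         
         

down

  #,,,,#,
  ♣~,,,,,
  ♣♣♣♣♣,.
  ♣♣,,###
  ,♣@,♣.,
  ,,,♣♣♣ 
  ,,~♣#  
         
         

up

   ~,♣,#,
  #,,,,#,
  ♣~,,,,,
  ♣♣♣♣♣,.
  ♣♣@,###
  ,♣.,♣.,
  ,,,♣♣♣ 
  ,,~♣#  
         

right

  ~,♣,#,♣
 #,,,,#,.
 ♣~,,,,,,
 ♣♣♣♣♣,.,
 ♣♣,@####
 ,♣.,♣.,.
 ,,,♣♣♣  
 ,,~♣#   
         

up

       ,,
  ~,♣,#,♣
 #,,,,#,.
 ♣~,,,,,,
 ♣♣♣@♣,.,
 ♣♣,,####
 ,♣.,♣.,.
 ,,,♣♣♣  
 ,,~♣#   

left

        ,
   ~,♣,#,
  #,,,,#,
  ♣~,,,,,
  ♣♣@♣♣,.
  ♣♣,,###
  ,♣.,♣.,
  ,,,♣♣♣ 
  ,,~♣#  

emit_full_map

       ,,♣,♣  
       .♣,♣~, 
       ~#.,,,#
       ,.,♣,♣.
      ,,♣~♣,#,
 ~,♣,#,♣,♣,,..
#,,,,#,.,,~,,,
♣~,,,,,,♣...,~
♣♣@♣♣,.,,,♣♣  
♣♣,,####♣♣♣   
,♣.,♣.,.♣,    
,,,♣♣♣        
,,~♣#         

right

       ,,
  ~,♣,#,♣
 #,,,,#,.
 ♣~,,,,,,
 ♣♣♣@♣,.,
 ♣♣,,####
 ,♣.,♣.,.
 ,,,♣♣♣  
 ,,~♣#   

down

  ~,♣,#,♣
 #,,,,#,.
 ♣~,,,,,,
 ♣♣♣♣♣,.,
 ♣♣,@####
 ,♣.,♣.,.
 ,,,♣♣♣  
 ,,~♣#   
         

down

 #,,,,#,.
 ♣~,,,,,,
 ♣♣♣♣♣,.,
 ♣♣,,####
 ,♣.@♣.,.
 ,,,♣♣♣  
 ,,~♣#♣  
         
         

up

  ~,♣,#,♣
 #,,,,#,.
 ♣~,,,,,,
 ♣♣♣♣♣,.,
 ♣♣,@####
 ,♣.,♣.,.
 ,,,♣♣♣  
 ,,~♣#♣  
         

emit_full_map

       ,,♣,♣  
       .♣,♣~, 
       ~#.,,,#
       ,.,♣,♣.
      ,,♣~♣,#,
 ~,♣,#,♣,♣,,..
#,,,,#,.,,~,,,
♣~,,,,,,♣...,~
♣♣♣♣♣,.,,,♣♣  
♣♣,@####♣♣♣   
,♣.,♣.,.♣,    
,,,♣♣♣        
,,~♣#♣        


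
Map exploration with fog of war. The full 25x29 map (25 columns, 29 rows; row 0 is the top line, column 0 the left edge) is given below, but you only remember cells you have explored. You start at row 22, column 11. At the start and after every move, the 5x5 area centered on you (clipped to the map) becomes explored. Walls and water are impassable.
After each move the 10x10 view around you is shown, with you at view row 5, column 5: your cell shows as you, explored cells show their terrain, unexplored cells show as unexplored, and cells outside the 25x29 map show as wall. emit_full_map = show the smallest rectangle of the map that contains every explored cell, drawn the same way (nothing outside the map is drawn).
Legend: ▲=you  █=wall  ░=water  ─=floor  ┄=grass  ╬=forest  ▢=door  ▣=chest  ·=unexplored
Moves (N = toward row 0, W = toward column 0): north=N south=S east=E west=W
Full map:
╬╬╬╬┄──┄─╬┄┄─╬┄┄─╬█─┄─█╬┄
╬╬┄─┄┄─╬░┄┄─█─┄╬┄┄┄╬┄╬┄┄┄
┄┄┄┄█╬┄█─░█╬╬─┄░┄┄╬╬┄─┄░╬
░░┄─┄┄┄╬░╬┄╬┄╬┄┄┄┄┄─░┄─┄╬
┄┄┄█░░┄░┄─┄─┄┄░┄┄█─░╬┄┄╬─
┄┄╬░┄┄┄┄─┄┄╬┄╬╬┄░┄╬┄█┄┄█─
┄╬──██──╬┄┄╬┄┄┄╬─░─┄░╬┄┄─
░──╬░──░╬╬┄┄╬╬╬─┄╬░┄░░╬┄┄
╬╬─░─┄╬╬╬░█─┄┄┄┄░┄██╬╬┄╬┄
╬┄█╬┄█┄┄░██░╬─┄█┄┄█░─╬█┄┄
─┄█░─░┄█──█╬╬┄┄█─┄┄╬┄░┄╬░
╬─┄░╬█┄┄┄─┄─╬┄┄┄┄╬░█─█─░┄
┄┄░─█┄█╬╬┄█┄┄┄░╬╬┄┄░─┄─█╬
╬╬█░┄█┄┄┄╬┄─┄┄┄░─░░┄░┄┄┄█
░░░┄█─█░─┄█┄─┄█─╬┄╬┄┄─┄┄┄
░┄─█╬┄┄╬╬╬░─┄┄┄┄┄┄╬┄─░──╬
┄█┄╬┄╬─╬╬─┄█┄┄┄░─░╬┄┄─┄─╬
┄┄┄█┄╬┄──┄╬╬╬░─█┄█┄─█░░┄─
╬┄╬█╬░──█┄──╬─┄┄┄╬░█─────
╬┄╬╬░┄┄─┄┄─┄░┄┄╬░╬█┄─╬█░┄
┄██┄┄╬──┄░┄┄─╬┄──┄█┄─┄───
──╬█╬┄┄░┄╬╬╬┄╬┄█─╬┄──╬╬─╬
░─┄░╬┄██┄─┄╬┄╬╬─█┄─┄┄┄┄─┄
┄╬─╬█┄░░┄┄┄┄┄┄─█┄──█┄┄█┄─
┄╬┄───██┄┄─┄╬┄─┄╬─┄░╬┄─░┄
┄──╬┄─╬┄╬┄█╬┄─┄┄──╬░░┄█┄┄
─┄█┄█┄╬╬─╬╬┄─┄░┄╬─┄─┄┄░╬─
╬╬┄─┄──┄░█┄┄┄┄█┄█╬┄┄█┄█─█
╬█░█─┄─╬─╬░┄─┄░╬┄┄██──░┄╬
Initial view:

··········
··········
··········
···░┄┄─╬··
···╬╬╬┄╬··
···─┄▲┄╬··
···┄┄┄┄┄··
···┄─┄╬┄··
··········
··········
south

··········
··········
···░┄┄─╬··
···╬╬╬┄╬··
···─┄╬┄╬··
···┄┄▲┄┄··
···┄─┄╬┄··
···┄█╬┄─··
··········
··········

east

··········
··········
··░┄┄─╬···
··╬╬╬┄╬┄··
··─┄╬┄╬╬··
··┄┄┄▲┄─··
··┄─┄╬┄─··
··┄█╬┄─┄··
··········
··········

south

··········
··░┄┄─╬···
··╬╬╬┄╬┄··
··─┄╬┄╬╬··
··┄┄┄┄┄─··
··┄─┄▲┄─··
··┄█╬┄─┄··
···╬┄─┄░··
··········
··········

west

··········
···░┄┄─╬··
···╬╬╬┄╬┄·
···─┄╬┄╬╬·
···┄┄┄┄┄─·
···┄─▲╬┄─·
···┄█╬┄─┄·
···╬╬┄─┄░·
··········
··········

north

··········
··········
···░┄┄─╬··
···╬╬╬┄╬┄·
···─┄╬┄╬╬·
···┄┄▲┄┄─·
···┄─┄╬┄─·
···┄█╬┄─┄·
···╬╬┄─┄░·
··········

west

··········
··········
····░┄┄─╬·
···┄╬╬╬┄╬┄
···┄─┄╬┄╬╬
···┄┄▲┄┄┄─
···┄┄─┄╬┄─
···╬┄█╬┄─┄
····╬╬┄─┄░
··········

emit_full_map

·░┄┄─╬·
┄╬╬╬┄╬┄
┄─┄╬┄╬╬
┄┄▲┄┄┄─
┄┄─┄╬┄─
╬┄█╬┄─┄
·╬╬┄─┄░

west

··········
··········
·····░┄┄─╬
···░┄╬╬╬┄╬
···█┄─┄╬┄╬
···░┄▲┄┄┄┄
···█┄┄─┄╬┄
···┄╬┄█╬┄─
·····╬╬┄─┄
··········

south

··········
·····░┄┄─╬
···░┄╬╬╬┄╬
···█┄─┄╬┄╬
···░┄┄┄┄┄┄
···█┄▲─┄╬┄
···┄╬┄█╬┄─
···╬─╬╬┄─┄
··········
··········

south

·····░┄┄─╬
···░┄╬╬╬┄╬
···█┄─┄╬┄╬
···░┄┄┄┄┄┄
···█┄┄─┄╬┄
···┄╬▲█╬┄─
···╬─╬╬┄─┄
···┄░█┄┄··
··········
██████████

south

···░┄╬╬╬┄╬
···█┄─┄╬┄╬
···░┄┄┄┄┄┄
···█┄┄─┄╬┄
···┄╬┄█╬┄─
···╬─▲╬┄─┄
···┄░█┄┄··
···╬─╬░┄··
██████████
██████████

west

····░┄╬╬╬┄
····█┄─┄╬┄
····░┄┄┄┄┄
···██┄┄─┄╬
···╬┄╬┄█╬┄
···╬╬▲╬╬┄─
···─┄░█┄┄·
···─╬─╬░┄·
██████████
██████████

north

······░┄┄─
····░┄╬╬╬┄
····█┄─┄╬┄
···░░┄┄┄┄┄
···██┄┄─┄╬
···╬┄▲┄█╬┄
···╬╬─╬╬┄─
···─┄░█┄┄·
···─╬─╬░┄·
██████████

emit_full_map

···░┄┄─╬·
·░┄╬╬╬┄╬┄
·█┄─┄╬┄╬╬
░░┄┄┄┄┄┄─
██┄┄─┄╬┄─
╬┄▲┄█╬┄─┄
╬╬─╬╬┄─┄░
─┄░█┄┄···
─╬─╬░┄···

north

··········
······░┄┄─
····░┄╬╬╬┄
···██┄─┄╬┄
···░░┄┄┄┄┄
···██▲┄─┄╬
···╬┄╬┄█╬┄
···╬╬─╬╬┄─
···─┄░█┄┄·
···─╬─╬░┄·

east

··········
·····░┄┄─╬
···░┄╬╬╬┄╬
··██┄─┄╬┄╬
··░░┄┄┄┄┄┄
··██┄▲─┄╬┄
··╬┄╬┄█╬┄─
··╬╬─╬╬┄─┄
··─┄░█┄┄··
··─╬─╬░┄··

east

··········
····░┄┄─╬·
··░┄╬╬╬┄╬┄
·██┄─┄╬┄╬╬
·░░┄┄┄┄┄┄─
·██┄┄▲┄╬┄─
·╬┄╬┄█╬┄─┄
·╬╬─╬╬┄─┄░
·─┄░█┄┄···
·─╬─╬░┄···

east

··········
···░┄┄─╬··
·░┄╬╬╬┄╬┄·
██┄─┄╬┄╬╬·
░░┄┄┄┄┄┄─·
██┄┄─▲╬┄─·
╬┄╬┄█╬┄─┄·
╬╬─╬╬┄─┄░·
─┄░█┄┄····
─╬─╬░┄····

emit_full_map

···░┄┄─╬·
·░┄╬╬╬┄╬┄
██┄─┄╬┄╬╬
░░┄┄┄┄┄┄─
██┄┄─▲╬┄─
╬┄╬┄█╬┄─┄
╬╬─╬╬┄─┄░
─┄░█┄┄···
─╬─╬░┄···

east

··········
··░┄┄─╬···
░┄╬╬╬┄╬┄··
█┄─┄╬┄╬╬··
░┄┄┄┄┄┄─··
█┄┄─┄▲┄─··
┄╬┄█╬┄─┄··
╬─╬╬┄─┄░··
┄░█┄┄·····
╬─╬░┄·····

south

··░┄┄─╬···
░┄╬╬╬┄╬┄··
█┄─┄╬┄╬╬··
░┄┄┄┄┄┄─··
█┄┄─┄╬┄─··
┄╬┄█╬▲─┄··
╬─╬╬┄─┄░··
┄░█┄┄┄┄█··
╬─╬░┄·····
██████████

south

░┄╬╬╬┄╬┄··
█┄─┄╬┄╬╬··
░┄┄┄┄┄┄─··
█┄┄─┄╬┄─··
┄╬┄█╬┄─┄··
╬─╬╬┄▲┄░··
┄░█┄┄┄┄█··
╬─╬░┄─┄░··
██████████
██████████

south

█┄─┄╬┄╬╬··
░┄┄┄┄┄┄─··
█┄┄─┄╬┄─··
┄╬┄█╬┄─┄··
╬─╬╬┄─┄░··
┄░█┄┄▲┄█··
╬─╬░┄─┄░··
██████████
██████████
██████████

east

┄─┄╬┄╬╬···
┄┄┄┄┄┄─···
┄┄─┄╬┄─···
╬┄█╬┄─┄┄··
─╬╬┄─┄░┄··
░█┄┄┄▲█┄··
─╬░┄─┄░╬··
██████████
██████████
██████████

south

┄┄┄┄┄┄─···
┄┄─┄╬┄─···
╬┄█╬┄─┄┄··
─╬╬┄─┄░┄··
░█┄┄┄┄█┄··
─╬░┄─▲░╬··
██████████
██████████
██████████
██████████

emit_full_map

···░┄┄─╬··
·░┄╬╬╬┄╬┄·
██┄─┄╬┄╬╬·
░░┄┄┄┄┄┄─·
██┄┄─┄╬┄─·
╬┄╬┄█╬┄─┄┄
╬╬─╬╬┄─┄░┄
─┄░█┄┄┄┄█┄
─╬─╬░┄─▲░╬

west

░┄┄┄┄┄┄─··
█┄┄─┄╬┄─··
┄╬┄█╬┄─┄┄·
╬─╬╬┄─┄░┄·
┄░█┄┄┄┄█┄·
╬─╬░┄▲┄░╬·
██████████
██████████
██████████
██████████

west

░░┄┄┄┄┄┄─·
██┄┄─┄╬┄─·
╬┄╬┄█╬┄─┄┄
╬╬─╬╬┄─┄░┄
─┄░█┄┄┄┄█┄
─╬─╬░▲─┄░╬
██████████
██████████
██████████
██████████

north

██┄─┄╬┄╬╬·
░░┄┄┄┄┄┄─·
██┄┄─┄╬┄─·
╬┄╬┄█╬┄─┄┄
╬╬─╬╬┄─┄░┄
─┄░█┄▲┄┄█┄
─╬─╬░┄─┄░╬
██████████
██████████
██████████

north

·░┄╬╬╬┄╬┄·
██┄─┄╬┄╬╬·
░░┄┄┄┄┄┄─·
██┄┄─┄╬┄─·
╬┄╬┄█╬┄─┄┄
╬╬─╬╬▲─┄░┄
─┄░█┄┄┄┄█┄
─╬─╬░┄─┄░╬
██████████
██████████

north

···░┄┄─╬··
·░┄╬╬╬┄╬┄·
██┄─┄╬┄╬╬·
░░┄┄┄┄┄┄─·
██┄┄─┄╬┄─·
╬┄╬┄█▲┄─┄┄
╬╬─╬╬┄─┄░┄
─┄░█┄┄┄┄█┄
─╬─╬░┄─┄░╬
██████████

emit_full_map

···░┄┄─╬··
·░┄╬╬╬┄╬┄·
██┄─┄╬┄╬╬·
░░┄┄┄┄┄┄─·
██┄┄─┄╬┄─·
╬┄╬┄█▲┄─┄┄
╬╬─╬╬┄─┄░┄
─┄░█┄┄┄┄█┄
─╬─╬░┄─┄░╬

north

··········
···░┄┄─╬··
·░┄╬╬╬┄╬┄·
██┄─┄╬┄╬╬·
░░┄┄┄┄┄┄─·
██┄┄─▲╬┄─·
╬┄╬┄█╬┄─┄┄
╬╬─╬╬┄─┄░┄
─┄░█┄┄┄┄█┄
─╬─╬░┄─┄░╬

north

··········
··········
···░┄┄─╬··
·░┄╬╬╬┄╬┄·
██┄─┄╬┄╬╬·
░░┄┄┄▲┄┄─·
██┄┄─┄╬┄─·
╬┄╬┄█╬┄─┄┄
╬╬─╬╬┄─┄░┄
─┄░█┄┄┄┄█┄

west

··········
··········
····░┄┄─╬·
··░┄╬╬╬┄╬┄
·██┄─┄╬┄╬╬
·░░┄┄▲┄┄┄─
·██┄┄─┄╬┄─
·╬┄╬┄█╬┄─┄
·╬╬─╬╬┄─┄░
·─┄░█┄┄┄┄█

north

··········
··········
··········
···┄░┄┄─╬·
··░┄╬╬╬┄╬┄
·██┄─▲╬┄╬╬
·░░┄┄┄┄┄┄─
·██┄┄─┄╬┄─
·╬┄╬┄█╬┄─┄
·╬╬─╬╬┄─┄░

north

··········
··········
··········
···┄┄─┄░··
···┄░┄┄─╬·
··░┄╬▲╬┄╬┄
·██┄─┄╬┄╬╬
·░░┄┄┄┄┄┄─
·██┄┄─┄╬┄─
·╬┄╬┄█╬┄─┄

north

··········
··········
··········
···█┄──╬··
···┄┄─┄░··
···┄░▲┄─╬·
··░┄╬╬╬┄╬┄
·██┄─┄╬┄╬╬
·░░┄┄┄┄┄┄─
·██┄┄─┄╬┄─

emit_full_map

··█┄──╬···
··┄┄─┄░···
··┄░▲┄─╬··
·░┄╬╬╬┄╬┄·
██┄─┄╬┄╬╬·
░░┄┄┄┄┄┄─·
██┄┄─┄╬┄─·
╬┄╬┄█╬┄─┄┄
╬╬─╬╬┄─┄░┄
─┄░█┄┄┄┄█┄
─╬─╬░┄─┄░╬


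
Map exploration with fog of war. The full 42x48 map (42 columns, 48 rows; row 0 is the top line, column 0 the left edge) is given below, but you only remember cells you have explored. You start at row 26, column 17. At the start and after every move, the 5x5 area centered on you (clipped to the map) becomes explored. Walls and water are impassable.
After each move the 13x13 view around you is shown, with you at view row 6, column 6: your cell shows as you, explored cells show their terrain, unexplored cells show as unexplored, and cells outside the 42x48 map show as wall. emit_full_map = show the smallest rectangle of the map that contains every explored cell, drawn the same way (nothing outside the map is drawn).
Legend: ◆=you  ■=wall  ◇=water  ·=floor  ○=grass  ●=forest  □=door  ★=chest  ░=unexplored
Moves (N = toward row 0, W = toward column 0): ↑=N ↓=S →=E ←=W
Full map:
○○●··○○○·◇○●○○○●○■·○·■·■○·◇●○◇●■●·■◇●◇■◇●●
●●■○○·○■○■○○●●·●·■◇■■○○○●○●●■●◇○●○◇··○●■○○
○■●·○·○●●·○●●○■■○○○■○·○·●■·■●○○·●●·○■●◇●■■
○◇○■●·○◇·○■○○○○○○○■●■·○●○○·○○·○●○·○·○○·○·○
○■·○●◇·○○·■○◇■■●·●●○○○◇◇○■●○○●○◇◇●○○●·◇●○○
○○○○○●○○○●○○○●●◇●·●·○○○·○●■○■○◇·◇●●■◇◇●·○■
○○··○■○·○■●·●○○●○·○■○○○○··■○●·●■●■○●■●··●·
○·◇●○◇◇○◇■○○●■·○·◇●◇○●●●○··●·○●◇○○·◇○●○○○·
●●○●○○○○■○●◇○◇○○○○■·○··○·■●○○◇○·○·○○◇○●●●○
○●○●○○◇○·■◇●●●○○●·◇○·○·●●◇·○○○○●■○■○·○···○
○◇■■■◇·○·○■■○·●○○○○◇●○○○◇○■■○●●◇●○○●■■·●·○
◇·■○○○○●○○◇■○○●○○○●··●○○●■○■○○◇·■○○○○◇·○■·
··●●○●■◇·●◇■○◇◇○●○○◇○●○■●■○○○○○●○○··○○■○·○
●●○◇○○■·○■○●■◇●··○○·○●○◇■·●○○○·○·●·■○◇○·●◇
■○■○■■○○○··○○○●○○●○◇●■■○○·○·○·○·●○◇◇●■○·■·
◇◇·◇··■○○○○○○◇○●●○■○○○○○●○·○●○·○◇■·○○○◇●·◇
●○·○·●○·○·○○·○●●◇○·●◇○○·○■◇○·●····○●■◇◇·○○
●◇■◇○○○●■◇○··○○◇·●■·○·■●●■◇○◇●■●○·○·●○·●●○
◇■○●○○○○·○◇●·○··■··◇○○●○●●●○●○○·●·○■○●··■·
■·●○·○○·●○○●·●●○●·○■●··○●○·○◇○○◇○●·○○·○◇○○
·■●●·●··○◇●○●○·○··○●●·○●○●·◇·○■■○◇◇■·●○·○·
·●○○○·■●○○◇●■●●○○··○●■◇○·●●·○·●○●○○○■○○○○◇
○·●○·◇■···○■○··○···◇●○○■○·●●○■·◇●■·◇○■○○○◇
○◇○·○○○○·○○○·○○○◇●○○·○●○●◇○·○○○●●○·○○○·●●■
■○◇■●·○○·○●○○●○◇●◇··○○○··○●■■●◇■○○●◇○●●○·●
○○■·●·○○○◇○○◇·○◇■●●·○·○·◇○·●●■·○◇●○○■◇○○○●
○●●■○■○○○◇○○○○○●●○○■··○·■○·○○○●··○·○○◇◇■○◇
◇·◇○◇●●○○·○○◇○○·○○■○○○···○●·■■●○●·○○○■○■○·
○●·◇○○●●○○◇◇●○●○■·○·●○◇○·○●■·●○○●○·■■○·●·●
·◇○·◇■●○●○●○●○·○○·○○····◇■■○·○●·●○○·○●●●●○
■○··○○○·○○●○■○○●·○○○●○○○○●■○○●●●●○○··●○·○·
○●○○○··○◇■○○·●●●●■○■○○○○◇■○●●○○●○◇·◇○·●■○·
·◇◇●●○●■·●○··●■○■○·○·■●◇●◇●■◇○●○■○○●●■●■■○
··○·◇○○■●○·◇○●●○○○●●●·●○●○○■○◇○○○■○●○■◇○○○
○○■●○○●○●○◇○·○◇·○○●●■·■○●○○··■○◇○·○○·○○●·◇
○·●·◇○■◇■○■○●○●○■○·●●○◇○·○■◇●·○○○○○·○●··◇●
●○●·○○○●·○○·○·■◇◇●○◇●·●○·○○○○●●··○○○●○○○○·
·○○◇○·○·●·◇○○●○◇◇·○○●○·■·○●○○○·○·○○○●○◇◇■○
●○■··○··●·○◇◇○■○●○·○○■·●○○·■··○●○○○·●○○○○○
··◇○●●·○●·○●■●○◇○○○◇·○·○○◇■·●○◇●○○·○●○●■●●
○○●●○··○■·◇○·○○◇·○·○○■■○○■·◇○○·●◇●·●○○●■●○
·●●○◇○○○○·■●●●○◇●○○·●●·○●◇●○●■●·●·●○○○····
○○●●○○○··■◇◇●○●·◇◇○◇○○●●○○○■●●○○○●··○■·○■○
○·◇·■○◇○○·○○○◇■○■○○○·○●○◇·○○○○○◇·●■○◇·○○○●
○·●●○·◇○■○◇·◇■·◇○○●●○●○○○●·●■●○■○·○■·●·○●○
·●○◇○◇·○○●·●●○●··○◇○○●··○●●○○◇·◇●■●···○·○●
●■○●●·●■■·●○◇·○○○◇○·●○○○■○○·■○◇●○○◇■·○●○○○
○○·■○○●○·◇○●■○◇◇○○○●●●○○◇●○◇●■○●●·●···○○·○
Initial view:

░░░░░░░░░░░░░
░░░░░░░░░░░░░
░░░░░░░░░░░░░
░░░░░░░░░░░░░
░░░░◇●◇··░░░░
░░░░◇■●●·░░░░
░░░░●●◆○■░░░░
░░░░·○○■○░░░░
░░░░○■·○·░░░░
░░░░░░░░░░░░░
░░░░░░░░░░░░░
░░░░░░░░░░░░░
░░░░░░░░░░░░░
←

░░░░░░░░░░░░░
░░░░░░░░░░░░░
░░░░░░░░░░░░░
░░░░░░░░░░░░░
░░░░○◇●◇··░░░
░░░░○◇■●●·░░░
░░░░○●◆○○■░░░
░░░░○·○○■○░░░
░░░░●○■·○·░░░
░░░░░░░░░░░░░
░░░░░░░░░░░░░
░░░░░░░░░░░░░
░░░░░░░░░░░░░

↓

░░░░░░░░░░░░░
░░░░░░░░░░░░░
░░░░░░░░░░░░░
░░░░○◇●◇··░░░
░░░░○◇■●●·░░░
░░░░○●●○○■░░░
░░░░○·◆○■○░░░
░░░░●○■·○·░░░
░░░░·○○·○░░░░
░░░░░░░░░░░░░
░░░░░░░░░░░░░
░░░░░░░░░░░░░
░░░░░░░░░░░░░

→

░░░░░░░░░░░░░
░░░░░░░░░░░░░
░░░░░░░░░░░░░
░░░○◇●◇··░░░░
░░░○◇■●●·░░░░
░░░○●●○○■░░░░
░░░○·○◆■○░░░░
░░░●○■·○·░░░░
░░░·○○·○○░░░░
░░░░░░░░░░░░░
░░░░░░░░░░░░░
░░░░░░░░░░░░░
░░░░░░░░░░░░░

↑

░░░░░░░░░░░░░
░░░░░░░░░░░░░
░░░░░░░░░░░░░
░░░░░░░░░░░░░
░░░○◇●◇··░░░░
░░░○◇■●●·░░░░
░░░○●●◆○■░░░░
░░░○·○○■○░░░░
░░░●○■·○·░░░░
░░░·○○·○○░░░░
░░░░░░░░░░░░░
░░░░░░░░░░░░░
░░░░░░░░░░░░░

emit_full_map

○◇●◇··
○◇■●●·
○●●◆○■
○·○○■○
●○■·○·
·○○·○○

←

░░░░░░░░░░░░░
░░░░░░░░░░░░░
░░░░░░░░░░░░░
░░░░░░░░░░░░░
░░░░○◇●◇··░░░
░░░░○◇■●●·░░░
░░░░○●◆○○■░░░
░░░░○·○○■○░░░
░░░░●○■·○·░░░
░░░░·○○·○○░░░
░░░░░░░░░░░░░
░░░░░░░░░░░░░
░░░░░░░░░░░░░

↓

░░░░░░░░░░░░░
░░░░░░░░░░░░░
░░░░░░░░░░░░░
░░░░○◇●◇··░░░
░░░░○◇■●●·░░░
░░░░○●●○○■░░░
░░░░○·◆○■○░░░
░░░░●○■·○·░░░
░░░░·○○·○○░░░
░░░░░░░░░░░░░
░░░░░░░░░░░░░
░░░░░░░░░░░░░
░░░░░░░░░░░░░

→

░░░░░░░░░░░░░
░░░░░░░░░░░░░
░░░░░░░░░░░░░
░░░○◇●◇··░░░░
░░░○◇■●●·░░░░
░░░○●●○○■░░░░
░░░○·○◆■○░░░░
░░░●○■·○·░░░░
░░░·○○·○○░░░░
░░░░░░░░░░░░░
░░░░░░░░░░░░░
░░░░░░░░░░░░░
░░░░░░░░░░░░░

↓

░░░░░░░░░░░░░
░░░░░░░░░░░░░
░░░○◇●◇··░░░░
░░░○◇■●●·░░░░
░░░○●●○○■░░░░
░░░○·○○■○░░░░
░░░●○■◆○·░░░░
░░░·○○·○○░░░░
░░░░●·○○○░░░░
░░░░░░░░░░░░░
░░░░░░░░░░░░░
░░░░░░░░░░░░░
░░░░░░░░░░░░░

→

░░░░░░░░░░░░░
░░░░░░░░░░░░░
░░○◇●◇··░░░░░
░░○◇■●●·░░░░░
░░○●●○○■·░░░░
░░○·○○■○○░░░░
░░●○■·◆·●░░░░
░░·○○·○○·░░░░
░░░●·○○○●░░░░
░░░░░░░░░░░░░
░░░░░░░░░░░░░
░░░░░░░░░░░░░
░░░░░░░░░░░░░

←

░░░░░░░░░░░░░
░░░░░░░░░░░░░
░░░○◇●◇··░░░░
░░░○◇■●●·░░░░
░░░○●●○○■·░░░
░░░○·○○■○○░░░
░░░●○■◆○·●░░░
░░░·○○·○○·░░░
░░░░●·○○○●░░░
░░░░░░░░░░░░░
░░░░░░░░░░░░░
░░░░░░░░░░░░░
░░░░░░░░░░░░░

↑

░░░░░░░░░░░░░
░░░░░░░░░░░░░
░░░░░░░░░░░░░
░░░○◇●◇··░░░░
░░░○◇■●●·░░░░
░░░○●●○○■·░░░
░░░○·○◆■○○░░░
░░░●○■·○·●░░░
░░░·○○·○○·░░░
░░░░●·○○○●░░░
░░░░░░░░░░░░░
░░░░░░░░░░░░░
░░░░░░░░░░░░░

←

░░░░░░░░░░░░░
░░░░░░░░░░░░░
░░░░░░░░░░░░░
░░░░○◇●◇··░░░
░░░░○◇■●●·░░░
░░░░○●●○○■·░░
░░░░○·◆○■○○░░
░░░░●○■·○·●░░
░░░░·○○·○○·░░
░░░░░●·○○○●░░
░░░░░░░░░░░░░
░░░░░░░░░░░░░
░░░░░░░░░░░░░

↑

░░░░░░░░░░░░░
░░░░░░░░░░░░░
░░░░░░░░░░░░░
░░░░░░░░░░░░░
░░░░○◇●◇··░░░
░░░░○◇■●●·░░░
░░░░○●◆○○■·░░
░░░░○·○○■○○░░
░░░░●○■·○·●░░
░░░░·○○·○○·░░
░░░░░●·○○○●░░
░░░░░░░░░░░░░
░░░░░░░░░░░░░

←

░░░░░░░░░░░░░
░░░░░░░░░░░░░
░░░░░░░░░░░░░
░░░░░░░░░░░░░
░░░░●○◇●◇··░░
░░░░·○◇■●●·░░
░░░░○○◆●○○■·░
░░░░○○·○○■○○░
░░░░○●○■·○·●░
░░░░░·○○·○○·░
░░░░░░●·○○○●░
░░░░░░░░░░░░░
░░░░░░░░░░░░░

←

░░░░░░░░░░░░░
░░░░░░░░░░░░░
░░░░░░░░░░░░░
░░░░░░░░░░░░░
░░░░○●○◇●◇··░
░░░░◇·○◇■●●·░
░░░░○○◆●●○○■·
░░░░◇○○·○○■○○
░░░░●○●○■·○·●
░░░░░░·○○·○○·
░░░░░░░●·○○○●
░░░░░░░░░░░░░
░░░░░░░░░░░░░

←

░░░░░░░░░░░░░
░░░░░░░░░░░░░
░░░░░░░░░░░░░
░░░░░░░░░░░░░
░░░░○○●○◇●◇··
░░░░○◇·○◇■●●·
░░░░○○◆○●●○○■
░░░░○◇○○·○○■○
░░░░◇●○●○■·○·
░░░░░░░·○○·○○
░░░░░░░░●·○○○
░░░░░░░░░░░░░
░░░░░░░░░░░░░

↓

░░░░░░░░░░░░░
░░░░░░░░░░░░░
░░░░░░░░░░░░░
░░░░○○●○◇●◇··
░░░░○◇·○◇■●●·
░░░░○○○○●●○○■
░░░░○◇◆○·○○■○
░░░░◇●○●○■·○·
░░░░○●○·○○·○○
░░░░░░░░●·○○○
░░░░░░░░░░░░░
░░░░░░░░░░░░░
░░░░░░░░░░░░░

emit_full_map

○○●○◇●◇··░
○◇·○◇■●●·░
○○○○●●○○■·
○◇◆○·○○■○○
◇●○●○■·○·●
○●○·○○·○○·
░░░░●·○○○●


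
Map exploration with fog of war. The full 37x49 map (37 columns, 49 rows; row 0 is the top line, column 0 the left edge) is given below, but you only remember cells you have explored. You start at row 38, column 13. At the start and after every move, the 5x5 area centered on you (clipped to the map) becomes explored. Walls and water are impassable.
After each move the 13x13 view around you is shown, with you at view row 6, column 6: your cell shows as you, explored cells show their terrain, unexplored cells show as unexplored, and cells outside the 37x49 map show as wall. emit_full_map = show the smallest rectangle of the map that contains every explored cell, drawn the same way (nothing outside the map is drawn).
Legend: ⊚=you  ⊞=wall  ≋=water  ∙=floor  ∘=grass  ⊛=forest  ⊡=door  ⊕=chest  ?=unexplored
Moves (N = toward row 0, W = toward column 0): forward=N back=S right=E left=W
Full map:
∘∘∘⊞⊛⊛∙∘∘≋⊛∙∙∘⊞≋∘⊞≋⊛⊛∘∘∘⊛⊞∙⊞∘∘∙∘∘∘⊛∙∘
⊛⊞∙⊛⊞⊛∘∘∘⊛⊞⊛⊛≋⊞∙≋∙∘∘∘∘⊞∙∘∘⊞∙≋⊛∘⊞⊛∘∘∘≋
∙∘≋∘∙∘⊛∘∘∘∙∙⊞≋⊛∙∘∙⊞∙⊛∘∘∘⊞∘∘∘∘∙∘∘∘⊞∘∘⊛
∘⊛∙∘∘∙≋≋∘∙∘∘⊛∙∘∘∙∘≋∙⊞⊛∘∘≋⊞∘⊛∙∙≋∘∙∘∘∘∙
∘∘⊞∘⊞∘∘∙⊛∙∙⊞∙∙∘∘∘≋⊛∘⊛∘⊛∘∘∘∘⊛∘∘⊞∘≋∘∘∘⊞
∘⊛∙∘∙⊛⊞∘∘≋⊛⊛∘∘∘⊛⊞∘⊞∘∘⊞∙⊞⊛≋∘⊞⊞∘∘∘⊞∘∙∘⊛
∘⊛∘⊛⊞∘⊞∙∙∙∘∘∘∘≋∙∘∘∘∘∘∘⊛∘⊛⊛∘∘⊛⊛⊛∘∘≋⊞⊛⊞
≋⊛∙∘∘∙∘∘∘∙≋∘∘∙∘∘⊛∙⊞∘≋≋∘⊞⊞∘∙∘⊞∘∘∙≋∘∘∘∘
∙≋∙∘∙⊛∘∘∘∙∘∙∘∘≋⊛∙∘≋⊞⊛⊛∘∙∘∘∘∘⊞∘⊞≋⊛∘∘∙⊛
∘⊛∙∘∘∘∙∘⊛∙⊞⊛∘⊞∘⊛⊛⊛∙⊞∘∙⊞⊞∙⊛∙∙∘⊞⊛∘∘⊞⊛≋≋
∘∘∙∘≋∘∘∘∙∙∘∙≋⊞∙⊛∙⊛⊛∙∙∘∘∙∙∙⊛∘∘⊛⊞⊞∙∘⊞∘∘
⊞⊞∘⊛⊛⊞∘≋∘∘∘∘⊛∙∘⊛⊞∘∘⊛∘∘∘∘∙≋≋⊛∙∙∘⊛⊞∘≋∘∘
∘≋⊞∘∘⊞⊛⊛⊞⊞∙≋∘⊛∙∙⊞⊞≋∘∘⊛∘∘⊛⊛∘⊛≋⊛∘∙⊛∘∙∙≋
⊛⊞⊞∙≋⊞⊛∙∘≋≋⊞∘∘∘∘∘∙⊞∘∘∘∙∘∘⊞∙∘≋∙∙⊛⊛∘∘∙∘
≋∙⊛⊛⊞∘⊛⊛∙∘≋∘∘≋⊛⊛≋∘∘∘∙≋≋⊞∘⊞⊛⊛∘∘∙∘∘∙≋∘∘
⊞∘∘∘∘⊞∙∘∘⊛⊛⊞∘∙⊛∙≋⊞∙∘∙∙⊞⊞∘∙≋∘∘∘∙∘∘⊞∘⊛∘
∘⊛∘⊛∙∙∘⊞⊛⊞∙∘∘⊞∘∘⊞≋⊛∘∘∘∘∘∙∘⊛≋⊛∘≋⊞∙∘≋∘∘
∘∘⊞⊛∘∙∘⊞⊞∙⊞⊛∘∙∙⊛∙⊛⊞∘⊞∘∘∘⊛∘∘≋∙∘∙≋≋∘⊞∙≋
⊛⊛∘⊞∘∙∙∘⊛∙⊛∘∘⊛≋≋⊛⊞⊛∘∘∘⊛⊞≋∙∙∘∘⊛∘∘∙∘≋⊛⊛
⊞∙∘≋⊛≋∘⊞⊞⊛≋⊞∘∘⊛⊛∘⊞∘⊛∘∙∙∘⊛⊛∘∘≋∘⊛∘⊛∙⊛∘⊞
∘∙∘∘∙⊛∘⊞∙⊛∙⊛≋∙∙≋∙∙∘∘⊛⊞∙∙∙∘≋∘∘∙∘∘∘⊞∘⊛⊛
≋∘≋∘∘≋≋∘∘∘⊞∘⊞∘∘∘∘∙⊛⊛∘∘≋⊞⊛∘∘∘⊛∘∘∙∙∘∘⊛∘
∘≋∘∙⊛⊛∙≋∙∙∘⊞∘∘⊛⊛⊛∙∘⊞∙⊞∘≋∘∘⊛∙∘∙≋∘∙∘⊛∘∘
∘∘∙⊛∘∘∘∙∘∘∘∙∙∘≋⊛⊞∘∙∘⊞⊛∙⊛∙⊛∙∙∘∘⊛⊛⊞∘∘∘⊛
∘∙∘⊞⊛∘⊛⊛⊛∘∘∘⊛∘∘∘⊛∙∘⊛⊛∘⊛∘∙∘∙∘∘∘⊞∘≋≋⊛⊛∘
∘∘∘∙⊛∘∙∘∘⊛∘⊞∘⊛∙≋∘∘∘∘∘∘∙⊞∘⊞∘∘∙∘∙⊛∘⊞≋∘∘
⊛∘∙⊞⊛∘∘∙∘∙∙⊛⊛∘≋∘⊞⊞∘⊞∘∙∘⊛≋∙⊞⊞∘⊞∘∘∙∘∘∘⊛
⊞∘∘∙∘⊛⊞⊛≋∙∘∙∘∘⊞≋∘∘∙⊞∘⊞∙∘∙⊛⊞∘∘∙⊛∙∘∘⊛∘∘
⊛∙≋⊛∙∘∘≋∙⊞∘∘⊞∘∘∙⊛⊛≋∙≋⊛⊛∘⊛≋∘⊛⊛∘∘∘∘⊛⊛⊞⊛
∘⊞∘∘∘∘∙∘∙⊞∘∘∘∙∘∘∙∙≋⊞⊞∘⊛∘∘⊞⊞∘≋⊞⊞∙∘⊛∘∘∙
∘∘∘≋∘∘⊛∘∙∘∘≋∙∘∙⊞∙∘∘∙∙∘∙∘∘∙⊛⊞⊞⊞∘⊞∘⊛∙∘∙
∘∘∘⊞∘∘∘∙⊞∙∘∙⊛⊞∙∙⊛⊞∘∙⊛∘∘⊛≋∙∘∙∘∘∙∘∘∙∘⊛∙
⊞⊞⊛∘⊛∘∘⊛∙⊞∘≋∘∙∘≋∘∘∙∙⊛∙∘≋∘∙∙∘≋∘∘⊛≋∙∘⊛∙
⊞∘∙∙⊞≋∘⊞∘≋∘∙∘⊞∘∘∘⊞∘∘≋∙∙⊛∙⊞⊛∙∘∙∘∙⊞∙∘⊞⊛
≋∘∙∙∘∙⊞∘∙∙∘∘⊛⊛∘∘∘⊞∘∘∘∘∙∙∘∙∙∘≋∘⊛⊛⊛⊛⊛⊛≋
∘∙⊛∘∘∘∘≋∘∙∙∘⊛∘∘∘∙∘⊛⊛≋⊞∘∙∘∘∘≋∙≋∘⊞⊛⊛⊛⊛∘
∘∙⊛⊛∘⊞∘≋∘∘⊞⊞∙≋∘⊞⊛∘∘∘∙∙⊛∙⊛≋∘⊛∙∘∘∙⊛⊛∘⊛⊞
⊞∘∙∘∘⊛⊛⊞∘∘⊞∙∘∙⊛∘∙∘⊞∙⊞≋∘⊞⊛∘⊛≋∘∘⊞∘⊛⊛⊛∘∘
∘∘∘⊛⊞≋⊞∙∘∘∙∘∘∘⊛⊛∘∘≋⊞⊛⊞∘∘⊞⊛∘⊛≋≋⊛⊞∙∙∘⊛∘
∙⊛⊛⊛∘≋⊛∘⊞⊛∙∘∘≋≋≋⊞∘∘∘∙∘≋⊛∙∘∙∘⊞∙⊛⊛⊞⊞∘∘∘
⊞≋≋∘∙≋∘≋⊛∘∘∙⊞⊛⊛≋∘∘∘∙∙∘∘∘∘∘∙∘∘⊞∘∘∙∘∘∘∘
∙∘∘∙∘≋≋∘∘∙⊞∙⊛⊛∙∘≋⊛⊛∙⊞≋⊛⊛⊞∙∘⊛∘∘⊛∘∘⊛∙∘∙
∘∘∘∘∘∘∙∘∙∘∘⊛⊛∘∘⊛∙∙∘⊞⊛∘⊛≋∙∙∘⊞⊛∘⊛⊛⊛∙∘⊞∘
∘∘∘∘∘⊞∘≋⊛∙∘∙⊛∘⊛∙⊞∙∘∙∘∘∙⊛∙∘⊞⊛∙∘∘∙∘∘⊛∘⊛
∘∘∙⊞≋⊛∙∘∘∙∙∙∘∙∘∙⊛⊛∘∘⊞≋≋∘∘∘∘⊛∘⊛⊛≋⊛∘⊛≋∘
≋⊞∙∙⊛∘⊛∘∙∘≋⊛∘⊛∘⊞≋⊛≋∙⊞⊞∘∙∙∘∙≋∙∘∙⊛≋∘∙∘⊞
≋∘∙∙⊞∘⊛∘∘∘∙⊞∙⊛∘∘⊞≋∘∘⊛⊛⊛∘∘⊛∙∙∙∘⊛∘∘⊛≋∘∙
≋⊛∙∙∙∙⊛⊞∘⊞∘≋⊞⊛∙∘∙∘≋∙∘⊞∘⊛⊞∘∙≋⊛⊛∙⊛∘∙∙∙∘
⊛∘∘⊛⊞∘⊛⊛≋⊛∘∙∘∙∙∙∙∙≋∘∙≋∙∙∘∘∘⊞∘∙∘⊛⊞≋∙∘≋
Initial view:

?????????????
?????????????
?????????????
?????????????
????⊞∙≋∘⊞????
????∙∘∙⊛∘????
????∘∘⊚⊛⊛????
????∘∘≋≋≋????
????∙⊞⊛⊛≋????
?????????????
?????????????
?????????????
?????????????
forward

?????????????
?????????????
?????????????
?????????????
????∘⊛∘∘∘????
????⊞∙≋∘⊞????
????∙∘⊚⊛∘????
????∘∘∘⊛⊛????
????∘∘≋≋≋????
????∙⊞⊛⊛≋????
?????????????
?????????????
?????????????

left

?????????????
?????????????
?????????????
?????????????
????∙∘⊛∘∘∘???
????⊞⊞∙≋∘⊞???
????⊞∙⊚∙⊛∘???
????∙∘∘∘⊛⊛???
????∙∘∘≋≋≋???
?????∙⊞⊛⊛≋???
?????????????
?????????????
?????????????

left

?????????????
?????????????
?????????????
?????????????
????∙∙∘⊛∘∘∘??
????∘⊞⊞∙≋∘⊞??
????∘⊞⊚∘∙⊛∘??
????∘∙∘∘∘⊛⊛??
????⊛∙∘∘≋≋≋??
??????∙⊞⊛⊛≋??
?????????????
?????????????
?????????????

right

?????????????
?????????????
?????????????
?????????????
???∙∙∘⊛∘∘∘???
???∘⊞⊞∙≋∘⊞???
???∘⊞∙⊚∙⊛∘???
???∘∙∘∘∘⊛⊛???
???⊛∙∘∘≋≋≋???
?????∙⊞⊛⊛≋???
?????????????
?????????????
?????????????

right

?????????????
?????????????
?????????????
?????????????
??∙∙∘⊛∘∘∘????
??∘⊞⊞∙≋∘⊞????
??∘⊞∙∘⊚⊛∘????
??∘∙∘∘∘⊛⊛????
??⊛∙∘∘≋≋≋????
????∙⊞⊛⊛≋????
?????????????
?????????????
?????????????

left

?????????????
?????????????
?????????????
?????????????
???∙∙∘⊛∘∘∘???
???∘⊞⊞∙≋∘⊞???
???∘⊞∙⊚∙⊛∘???
???∘∙∘∘∘⊛⊛???
???⊛∙∘∘≋≋≋???
?????∙⊞⊛⊛≋???
?????????????
?????????????
?????????????

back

?????????????
?????????????
?????????????
???∙∙∘⊛∘∘∘???
???∘⊞⊞∙≋∘⊞???
???∘⊞∙∘∙⊛∘???
???∘∙∘⊚∘⊛⊛???
???⊛∙∘∘≋≋≋???
????∘∙⊞⊛⊛≋???
?????????????
?????????????
?????????????
?????????????

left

?????????????
?????????????
?????????????
????∙∙∘⊛∘∘∘??
????∘⊞⊞∙≋∘⊞??
????∘⊞∙∘∙⊛∘??
????∘∙⊚∘∘⊛⊛??
????⊛∙∘∘≋≋≋??
????∘∘∙⊞⊛⊛≋??
?????????????
?????????????
?????????????
?????????????

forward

?????????????
?????????????
?????????????
?????????????
????∙∙∘⊛∘∘∘??
????∘⊞⊞∙≋∘⊞??
????∘⊞⊚∘∙⊛∘??
????∘∙∘∘∘⊛⊛??
????⊛∙∘∘≋≋≋??
????∘∘∙⊞⊛⊛≋??
?????????????
?????????????
?????????????

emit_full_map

∙∙∘⊛∘∘∘
∘⊞⊞∙≋∘⊞
∘⊞⊚∘∙⊛∘
∘∙∘∘∘⊛⊛
⊛∙∘∘≋≋≋
∘∘∙⊞⊛⊛≋

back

?????????????
?????????????
?????????????
????∙∙∘⊛∘∘∘??
????∘⊞⊞∙≋∘⊞??
????∘⊞∙∘∙⊛∘??
????∘∙⊚∘∘⊛⊛??
????⊛∙∘∘≋≋≋??
????∘∘∙⊞⊛⊛≋??
?????????????
?????????????
?????????????
?????????????

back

?????????????
?????????????
????∙∙∘⊛∘∘∘??
????∘⊞⊞∙≋∘⊞??
????∘⊞∙∘∙⊛∘??
????∘∙∘∘∘⊛⊛??
????⊛∙⊚∘≋≋≋??
????∘∘∙⊞⊛⊛≋??
????∙⊞∙⊛⊛????
?????????????
?????????????
?????????????
?????????????

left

?????????????
?????????????
?????∙∙∘⊛∘∘∘?
?????∘⊞⊞∙≋∘⊞?
????∘∘⊞∙∘∙⊛∘?
????∘∘∙∘∘∘⊛⊛?
????⊞⊛⊚∘∘≋≋≋?
????⊛∘∘∙⊞⊛⊛≋?
????∘∙⊞∙⊛⊛???
?????????????
?????????????
?????????????
?????????????

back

?????????????
?????∙∙∘⊛∘∘∘?
?????∘⊞⊞∙≋∘⊞?
????∘∘⊞∙∘∙⊛∘?
????∘∘∙∘∘∘⊛⊛?
????⊞⊛∙∘∘≋≋≋?
????⊛∘⊚∙⊞⊛⊛≋?
????∘∙⊞∙⊛⊛???
????∙∘∘⊛⊛????
?????????????
?????????????
?????????????
?????????????

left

?????????????
??????∙∙∘⊛∘∘∘
??????∘⊞⊞∙≋∘⊞
?????∘∘⊞∙∘∙⊛∘
????∙∘∘∙∘∘∘⊛⊛
????∘⊞⊛∙∘∘≋≋≋
????≋⊛⊚∘∙⊞⊛⊛≋
????∘∘∙⊞∙⊛⊛??
????∘∙∘∘⊛⊛???
?????????????
?????????????
?????????????
?????????????

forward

?????????????
?????????????
??????∙∙∘⊛∘∘∘
??????∘⊞⊞∙≋∘⊞
????⊞∘∘⊞∙∘∙⊛∘
????∙∘∘∙∘∘∘⊛⊛
????∘⊞⊚∙∘∘≋≋≋
????≋⊛∘∘∙⊞⊛⊛≋
????∘∘∙⊞∙⊛⊛??
????∘∙∘∘⊛⊛???
?????????????
?????????????
?????????????

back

?????????????
??????∙∙∘⊛∘∘∘
??????∘⊞⊞∙≋∘⊞
????⊞∘∘⊞∙∘∙⊛∘
????∙∘∘∙∘∘∘⊛⊛
????∘⊞⊛∙∘∘≋≋≋
????≋⊛⊚∘∙⊞⊛⊛≋
????∘∘∙⊞∙⊛⊛??
????∘∙∘∘⊛⊛???
?????????????
?????????????
?????????????
?????????????

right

?????????????
?????∙∙∘⊛∘∘∘?
?????∘⊞⊞∙≋∘⊞?
???⊞∘∘⊞∙∘∙⊛∘?
???∙∘∘∙∘∘∘⊛⊛?
???∘⊞⊛∙∘∘≋≋≋?
???≋⊛∘⊚∙⊞⊛⊛≋?
???∘∘∙⊞∙⊛⊛???
???∘∙∘∘⊛⊛????
?????????????
?????????????
?????????????
?????????????

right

?????????????
????∙∙∘⊛∘∘∘??
????∘⊞⊞∙≋∘⊞??
??⊞∘∘⊞∙∘∙⊛∘??
??∙∘∘∙∘∘∘⊛⊛??
??∘⊞⊛∙∘∘≋≋≋??
??≋⊛∘∘⊚⊞⊛⊛≋??
??∘∘∙⊞∙⊛⊛????
??∘∙∘∘⊛⊛∘????
?????????????
?????????????
?????????????
?????????????

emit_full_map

??∙∙∘⊛∘∘∘
??∘⊞⊞∙≋∘⊞
⊞∘∘⊞∙∘∙⊛∘
∙∘∘∙∘∘∘⊛⊛
∘⊞⊛∙∘∘≋≋≋
≋⊛∘∘⊚⊞⊛⊛≋
∘∘∙⊞∙⊛⊛??
∘∙∘∘⊛⊛∘??
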